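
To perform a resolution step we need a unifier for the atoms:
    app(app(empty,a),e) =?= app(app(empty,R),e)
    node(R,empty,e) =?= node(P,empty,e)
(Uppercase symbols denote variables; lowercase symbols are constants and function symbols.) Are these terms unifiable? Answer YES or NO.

YES

Decompose app/2: app(empty,a) =?= app(empty,R),  e =?= e.
Decompose app/2: empty =?= empty,  a =?= R.
Delete trivial equation empty =?= empty.
Bind R := a; substituting into the one remaining equation that mentions R gives: node(a,empty,e) =?= node(P,empty,e).
Delete trivial equation e =?= e.
Decompose node/3: a =?= P,  empty =?= empty,  e =?= e.
Bind P := a; no other remaining equation mentions P.
Delete trivial equation empty =?= empty.
Delete trivial equation e =?= e.
No equations remain and no clash or occurs-check failure arose, so a unifier exists.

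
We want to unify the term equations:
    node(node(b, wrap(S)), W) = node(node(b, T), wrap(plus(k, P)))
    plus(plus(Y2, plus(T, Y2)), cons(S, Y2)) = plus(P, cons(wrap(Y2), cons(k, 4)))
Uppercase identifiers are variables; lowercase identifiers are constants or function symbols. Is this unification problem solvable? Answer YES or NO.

Decompose node/2: node(b, wrap(S)) = node(b, T),  W = wrap(plus(k, P)).
Decompose node/2: b = b,  wrap(S) = T.
Delete trivial equation b = b.
Bind T := wrap(S); substituting into the one remaining equation that mentions T gives: plus(plus(Y2, plus(wrap(S), Y2)), cons(S, Y2)) = plus(P, cons(wrap(Y2), cons(k, 4))).
Bind W := wrap(plus(k, P)); no other remaining equation mentions W.
Decompose plus/2: plus(Y2, plus(wrap(S), Y2)) = P,  cons(S, Y2) = cons(wrap(Y2), cons(k, 4)).
Bind P := plus(Y2, plus(wrap(S), Y2)); no other remaining equation mentions P. Substituting into the earlier binding gives W := wrap(plus(k, plus(Y2, plus(wrap(S), Y2)))).
Decompose cons/2: S = wrap(Y2),  Y2 = cons(k, 4).
Bind S := wrap(Y2); no other remaining equation mentions S. Substituting into the earlier bindings gives T := wrap(wrap(Y2)), W := wrap(plus(k, plus(Y2, plus(wrap(wrap(Y2)), Y2)))), P := plus(Y2, plus(wrap(wrap(Y2)), Y2)).
Bind Y2 := cons(k, 4). Substituting into the earlier bindings gives T := wrap(wrap(cons(k, 4))), W := wrap(plus(k, plus(cons(k, 4), plus(wrap(wrap(cons(k, 4))), cons(k, 4))))), P := plus(cons(k, 4), plus(wrap(wrap(cons(k, 4))), cons(k, 4))), S := wrap(cons(k, 4)).
No equations remain and no clash or occurs-check failure arose, so a unifier exists.

YES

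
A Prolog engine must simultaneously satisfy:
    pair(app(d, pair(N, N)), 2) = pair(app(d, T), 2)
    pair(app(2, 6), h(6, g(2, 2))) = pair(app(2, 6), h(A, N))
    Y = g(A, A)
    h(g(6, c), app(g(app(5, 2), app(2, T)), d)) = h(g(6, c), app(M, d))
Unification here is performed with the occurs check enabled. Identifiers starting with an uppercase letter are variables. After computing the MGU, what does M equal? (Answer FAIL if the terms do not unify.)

g(app(5, 2), app(2, pair(g(2, 2), g(2, 2))))

Decompose pair/2: app(d, pair(N, N)) = app(d, T),  2 = 2.
Decompose app/2: d = d,  pair(N, N) = T.
Delete trivial equation d = d.
Bind T := pair(N, N); substituting into the one remaining equation that mentions T gives: h(g(6, c), app(g(app(5, 2), app(2, pair(N, N))), d)) = h(g(6, c), app(M, d)).
Delete trivial equation 2 = 2.
Decompose pair/2: app(2, 6) = app(2, 6),  h(6, g(2, 2)) = h(A, N).
Delete trivial equation app(2, 6) = app(2, 6).
Decompose h/2: 6 = A,  g(2, 2) = N.
Bind A := 6; substituting into the one remaining equation that mentions A gives: Y = g(6, 6).
Bind N := g(2, 2); substituting into the one remaining equation that mentions N gives: h(g(6, c), app(g(app(5, 2), app(2, pair(g(2, 2), g(2, 2)))), d)) = h(g(6, c), app(M, d)). Substituting into the earlier binding gives T := pair(g(2, 2), g(2, 2)).
Bind Y := g(6, 6); no other remaining equation mentions Y.
Decompose h/2: g(6, c) = g(6, c),  app(g(app(5, 2), app(2, pair(g(2, 2), g(2, 2)))), d) = app(M, d).
Delete trivial equation g(6, c) = g(6, c).
Decompose app/2: g(app(5, 2), app(2, pair(g(2, 2), g(2, 2)))) = M,  d = d.
Bind M := g(app(5, 2), app(2, pair(g(2, 2), g(2, 2)))); no other remaining equation mentions M.
Delete trivial equation d = d.
MGU = { T ↦ pair(g(2, 2), g(2, 2)), A ↦ 6, N ↦ g(2, 2), Y ↦ g(6, 6), M ↦ g(app(5, 2), app(2, pair(g(2, 2), g(2, 2)))) }, so M ↦ g(app(5, 2), app(2, pair(g(2, 2), g(2, 2)))).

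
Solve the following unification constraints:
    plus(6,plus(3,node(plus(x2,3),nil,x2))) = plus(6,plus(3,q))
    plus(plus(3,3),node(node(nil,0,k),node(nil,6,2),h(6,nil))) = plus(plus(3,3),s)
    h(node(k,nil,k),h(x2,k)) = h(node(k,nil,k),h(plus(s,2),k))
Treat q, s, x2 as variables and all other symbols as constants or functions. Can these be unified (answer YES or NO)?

YES

Decompose plus/2: 6 = 6,  plus(3,node(plus(x2,3),nil,x2)) = plus(3,q).
Delete trivial equation 6 = 6.
Decompose plus/2: 3 = 3,  node(plus(x2,3),nil,x2) = q.
Delete trivial equation 3 = 3.
Bind q := node(plus(x2,3),nil,x2); no other remaining equation mentions q.
Decompose plus/2: plus(3,3) = plus(3,3),  node(node(nil,0,k),node(nil,6,2),h(6,nil)) = s.
Delete trivial equation plus(3,3) = plus(3,3).
Bind s := node(node(nil,0,k),node(nil,6,2),h(6,nil)); substituting into the remaining equation gives: h(node(k,nil,k),h(x2,k)) = h(node(k,nil,k),h(plus(node(node(nil,0,k),node(nil,6,2),h(6,nil)),2),k)).
Decompose h/2: node(k,nil,k) = node(k,nil,k),  h(x2,k) = h(plus(node(node(nil,0,k),node(nil,6,2),h(6,nil)),2),k).
Delete trivial equation node(k,nil,k) = node(k,nil,k).
Decompose h/2: x2 = plus(node(node(nil,0,k),node(nil,6,2),h(6,nil)),2),  k = k.
Bind x2 := plus(node(node(nil,0,k),node(nil,6,2),h(6,nil)),2); no other remaining equation mentions x2. Substituting into the earlier binding gives q := node(plus(plus(node(node(nil,0,k),node(nil,6,2),h(6,nil)),2),3),nil,plus(node(node(nil,0,k),node(nil,6,2),h(6,nil)),2)).
Delete trivial equation k = k.
No equations remain and no clash or occurs-check failure arose, so a unifier exists.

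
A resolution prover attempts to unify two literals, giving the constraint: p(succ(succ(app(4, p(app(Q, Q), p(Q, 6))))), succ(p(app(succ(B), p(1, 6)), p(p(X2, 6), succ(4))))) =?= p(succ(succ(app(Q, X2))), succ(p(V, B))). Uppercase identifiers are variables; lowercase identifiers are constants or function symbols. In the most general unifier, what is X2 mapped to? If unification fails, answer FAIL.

Decompose p/2: succ(succ(app(4, p(app(Q, Q), p(Q, 6))))) =?= succ(succ(app(Q, X2))),  succ(p(app(succ(B), p(1, 6)), p(p(X2, 6), succ(4)))) =?= succ(p(V, B)).
Decompose succ/1: succ(app(4, p(app(Q, Q), p(Q, 6)))) =?= succ(app(Q, X2)).
Decompose succ/1: app(4, p(app(Q, Q), p(Q, 6))) =?= app(Q, X2).
Decompose app/2: 4 =?= Q,  p(app(Q, Q), p(Q, 6)) =?= X2.
Bind Q := 4; substituting into the one remaining equation that mentions Q gives: p(app(4, 4), p(4, 6)) =?= X2.
Bind X2 := p(app(4, 4), p(4, 6)); substituting into the remaining equation gives: succ(p(app(succ(B), p(1, 6)), p(p(p(app(4, 4), p(4, 6)), 6), succ(4)))) =?= succ(p(V, B)).
Decompose succ/1: p(app(succ(B), p(1, 6)), p(p(p(app(4, 4), p(4, 6)), 6), succ(4))) =?= p(V, B).
Decompose p/2: app(succ(B), p(1, 6)) =?= V,  p(p(p(app(4, 4), p(4, 6)), 6), succ(4)) =?= B.
Bind V := app(succ(B), p(1, 6)); no other remaining equation mentions V.
Bind B := p(p(p(app(4, 4), p(4, 6)), 6), succ(4)). Substituting into the earlier binding gives V := app(succ(p(p(p(app(4, 4), p(4, 6)), 6), succ(4))), p(1, 6)).
MGU = { Q := 4, X2 := p(app(4, 4), p(4, 6)), V := app(succ(p(p(p(app(4, 4), p(4, 6)), 6), succ(4))), p(1, 6)), B := p(p(p(app(4, 4), p(4, 6)), 6), succ(4)) }, so X2 := p(app(4, 4), p(4, 6)).

p(app(4, 4), p(4, 6))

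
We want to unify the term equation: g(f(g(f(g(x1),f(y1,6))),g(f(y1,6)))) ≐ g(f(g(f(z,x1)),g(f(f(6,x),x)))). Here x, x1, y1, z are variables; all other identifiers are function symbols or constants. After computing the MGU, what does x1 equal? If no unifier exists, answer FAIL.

Decompose g/1: f(g(f(g(x1),f(y1,6))),g(f(y1,6))) ≐ f(g(f(z,x1)),g(f(f(6,x),x))).
Decompose f/2: g(f(g(x1),f(y1,6))) ≐ g(f(z,x1)),  g(f(y1,6)) ≐ g(f(f(6,x),x)).
Decompose g/1: f(g(x1),f(y1,6)) ≐ f(z,x1).
Decompose f/2: g(x1) ≐ z,  f(y1,6) ≐ x1.
Bind z := g(x1); no other remaining equation mentions z.
Bind x1 := f(y1,6); no other remaining equation mentions x1. Substituting into the earlier binding gives z := g(f(y1,6)).
Decompose g/1: f(y1,6) ≐ f(f(6,x),x).
Decompose f/2: y1 ≐ f(6,x),  6 ≐ x.
Bind y1 := f(6,x); no other remaining equation mentions y1. Substituting into the earlier bindings gives z := g(f(f(6,x),6)), x1 := f(f(6,x),6).
Bind x := 6. Substituting into the earlier bindings gives z := g(f(f(6,6),6)), x1 := f(f(6,6),6), y1 := f(6,6).
MGU = { z ↦ g(f(f(6,6),6)), x1 ↦ f(f(6,6),6), y1 ↦ f(6,6), x ↦ 6 }, so x1 ↦ f(f(6,6),6).

f(f(6,6),6)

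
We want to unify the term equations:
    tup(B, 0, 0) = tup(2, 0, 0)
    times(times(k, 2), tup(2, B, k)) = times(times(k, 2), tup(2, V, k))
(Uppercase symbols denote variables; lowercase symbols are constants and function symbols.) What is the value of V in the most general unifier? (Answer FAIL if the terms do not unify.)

Decompose tup/3: B = 2,  0 = 0,  0 = 0.
Bind B := 2; substituting into the one remaining equation that mentions B gives: times(times(k, 2), tup(2, 2, k)) = times(times(k, 2), tup(2, V, k)).
Delete trivial equation 0 = 0.
Delete trivial equation 0 = 0.
Decompose times/2: times(k, 2) = times(k, 2),  tup(2, 2, k) = tup(2, V, k).
Delete trivial equation times(k, 2) = times(k, 2).
Decompose tup/3: 2 = 2,  2 = V,  k = k.
Delete trivial equation 2 = 2.
Bind V := 2; no other remaining equation mentions V.
Delete trivial equation k = k.
MGU = { B -> 2, V -> 2 }, so V -> 2.

2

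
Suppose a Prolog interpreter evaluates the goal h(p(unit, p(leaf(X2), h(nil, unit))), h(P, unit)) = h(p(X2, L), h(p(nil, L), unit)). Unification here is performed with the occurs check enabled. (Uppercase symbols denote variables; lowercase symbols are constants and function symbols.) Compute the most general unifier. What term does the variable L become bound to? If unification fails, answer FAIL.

p(leaf(unit), h(nil, unit))

Decompose h/2: p(unit, p(leaf(X2), h(nil, unit))) = p(X2, L),  h(P, unit) = h(p(nil, L), unit).
Decompose p/2: unit = X2,  p(leaf(X2), h(nil, unit)) = L.
Bind X2 := unit; substituting into the one remaining equation that mentions X2 gives: p(leaf(unit), h(nil, unit)) = L.
Bind L := p(leaf(unit), h(nil, unit)); substituting into the remaining equation gives: h(P, unit) = h(p(nil, p(leaf(unit), h(nil, unit))), unit).
Decompose h/2: P = p(nil, p(leaf(unit), h(nil, unit))),  unit = unit.
Bind P := p(nil, p(leaf(unit), h(nil, unit))); no other remaining equation mentions P.
Delete trivial equation unit = unit.
MGU = { X2 -> unit, L -> p(leaf(unit), h(nil, unit)), P -> p(nil, p(leaf(unit), h(nil, unit))) }, so L -> p(leaf(unit), h(nil, unit)).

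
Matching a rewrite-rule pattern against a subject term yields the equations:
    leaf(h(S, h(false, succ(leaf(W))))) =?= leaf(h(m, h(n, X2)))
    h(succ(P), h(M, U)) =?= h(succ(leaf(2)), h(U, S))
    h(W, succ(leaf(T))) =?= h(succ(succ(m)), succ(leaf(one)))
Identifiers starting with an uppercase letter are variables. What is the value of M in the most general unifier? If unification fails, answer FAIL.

FAIL

Decompose leaf/1: h(S, h(false, succ(leaf(W)))) =?= h(m, h(n, X2)).
Decompose h/2: S =?= m,  h(false, succ(leaf(W))) =?= h(n, X2).
Bind S := m; substituting into the one remaining equation that mentions S gives: h(succ(P), h(M, U)) =?= h(succ(leaf(2)), h(U, m)).
Decompose h/2: false =?= n,  succ(leaf(W)) =?= X2.
Clash: constants false and n differ; no unifier exists.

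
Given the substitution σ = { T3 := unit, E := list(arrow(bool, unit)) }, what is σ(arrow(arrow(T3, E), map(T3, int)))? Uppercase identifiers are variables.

arrow(arrow(unit, list(arrow(bool, unit))), map(unit, int))

Replace each occurrence of T3 with unit.
Replace each occurrence of E with list(arrow(bool, unit)).
Result: arrow(arrow(unit, list(arrow(bool, unit))), map(unit, int)).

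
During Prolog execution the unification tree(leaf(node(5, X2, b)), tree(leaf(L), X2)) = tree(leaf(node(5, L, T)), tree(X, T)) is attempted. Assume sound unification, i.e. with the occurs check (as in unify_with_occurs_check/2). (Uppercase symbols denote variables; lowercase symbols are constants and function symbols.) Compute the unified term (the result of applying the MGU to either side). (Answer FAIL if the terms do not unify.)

tree(leaf(node(5, b, b)), tree(leaf(b), b))

Decompose tree/2: leaf(node(5, X2, b)) = leaf(node(5, L, T)),  tree(leaf(L), X2) = tree(X, T).
Decompose leaf/1: node(5, X2, b) = node(5, L, T).
Decompose node/3: 5 = 5,  X2 = L,  b = T.
Delete trivial equation 5 = 5.
Bind X2 := L; substituting into the one remaining equation that mentions X2 gives: tree(leaf(L), L) = tree(X, T).
Bind T := b; substituting into the remaining equation gives: tree(leaf(L), L) = tree(X, b).
Decompose tree/2: leaf(L) = X,  L = b.
Bind X := leaf(L); no other remaining equation mentions X.
Bind L := b. Substituting into the earlier bindings gives X2 := b, X := leaf(b).
Applying the MGU to either side gives tree(leaf(node(5, b, b)), tree(leaf(b), b)).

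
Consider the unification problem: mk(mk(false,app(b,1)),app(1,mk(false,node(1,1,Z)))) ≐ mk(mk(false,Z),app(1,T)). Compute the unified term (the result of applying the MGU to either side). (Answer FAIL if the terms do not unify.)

mk(mk(false,app(b,1)),app(1,mk(false,node(1,1,app(b,1)))))

Decompose mk/2: mk(false,app(b,1)) ≐ mk(false,Z),  app(1,mk(false,node(1,1,Z))) ≐ app(1,T).
Decompose mk/2: false ≐ false,  app(b,1) ≐ Z.
Delete trivial equation false ≐ false.
Bind Z := app(b,1); substituting into the remaining equation gives: app(1,mk(false,node(1,1,app(b,1)))) ≐ app(1,T).
Decompose app/2: 1 ≐ 1,  mk(false,node(1,1,app(b,1))) ≐ T.
Delete trivial equation 1 ≐ 1.
Bind T := mk(false,node(1,1,app(b,1))).
Applying the MGU to either side gives mk(mk(false,app(b,1)),app(1,mk(false,node(1,1,app(b,1))))).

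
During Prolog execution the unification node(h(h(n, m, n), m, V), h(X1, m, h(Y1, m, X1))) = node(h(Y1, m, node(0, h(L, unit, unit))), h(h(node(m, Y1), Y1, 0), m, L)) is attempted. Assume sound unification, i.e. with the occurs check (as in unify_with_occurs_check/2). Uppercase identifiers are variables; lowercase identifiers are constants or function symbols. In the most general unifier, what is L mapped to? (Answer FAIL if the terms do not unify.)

Decompose node/2: h(h(n, m, n), m, V) = h(Y1, m, node(0, h(L, unit, unit))),  h(X1, m, h(Y1, m, X1)) = h(h(node(m, Y1), Y1, 0), m, L).
Decompose h/3: h(n, m, n) = Y1,  m = m,  V = node(0, h(L, unit, unit)).
Bind Y1 := h(n, m, n); substituting into the one remaining equation that mentions Y1 gives: h(X1, m, h(h(n, m, n), m, X1)) = h(h(node(m, h(n, m, n)), h(n, m, n), 0), m, L).
Delete trivial equation m = m.
Bind V := node(0, h(L, unit, unit)); no other remaining equation mentions V.
Decompose h/3: X1 = h(node(m, h(n, m, n)), h(n, m, n), 0),  m = m,  h(h(n, m, n), m, X1) = L.
Bind X1 := h(node(m, h(n, m, n)), h(n, m, n), 0); substituting into the one remaining equation that mentions X1 gives: h(h(n, m, n), m, h(node(m, h(n, m, n)), h(n, m, n), 0)) = L.
Delete trivial equation m = m.
Bind L := h(h(n, m, n), m, h(node(m, h(n, m, n)), h(n, m, n), 0)). Substituting into the earlier binding gives V := node(0, h(h(h(n, m, n), m, h(node(m, h(n, m, n)), h(n, m, n), 0)), unit, unit)).
MGU = { Y1 = h(n, m, n), V = node(0, h(h(h(n, m, n), m, h(node(m, h(n, m, n)), h(n, m, n), 0)), unit, unit)), X1 = h(node(m, h(n, m, n)), h(n, m, n), 0), L = h(h(n, m, n), m, h(node(m, h(n, m, n)), h(n, m, n), 0)) }, so L = h(h(n, m, n), m, h(node(m, h(n, m, n)), h(n, m, n), 0)).

h(h(n, m, n), m, h(node(m, h(n, m, n)), h(n, m, n), 0))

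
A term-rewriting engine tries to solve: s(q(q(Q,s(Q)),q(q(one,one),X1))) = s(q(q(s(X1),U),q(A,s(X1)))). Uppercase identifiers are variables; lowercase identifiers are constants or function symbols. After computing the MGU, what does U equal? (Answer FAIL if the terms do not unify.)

FAIL

Decompose s/1: q(q(Q,s(Q)),q(q(one,one),X1)) = q(q(s(X1),U),q(A,s(X1))).
Decompose q/2: q(Q,s(Q)) = q(s(X1),U),  q(q(one,one),X1) = q(A,s(X1)).
Decompose q/2: Q = s(X1),  s(Q) = U.
Bind Q := s(X1); substituting into the one remaining equation that mentions Q gives: s(s(X1)) = U.
Bind U := s(s(X1)); no other remaining equation mentions U.
Decompose q/2: q(one,one) = A,  X1 = s(X1).
Bind A := q(one,one); no other remaining equation mentions A.
Occurs check fails: X1 occurs in s(X1); the equation X1 = s(X1) has no finite solution.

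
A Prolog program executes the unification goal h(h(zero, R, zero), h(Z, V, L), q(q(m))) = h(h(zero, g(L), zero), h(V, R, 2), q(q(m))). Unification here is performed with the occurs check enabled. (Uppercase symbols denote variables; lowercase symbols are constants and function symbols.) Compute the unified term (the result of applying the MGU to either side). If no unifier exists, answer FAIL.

h(h(zero, g(2), zero), h(g(2), g(2), 2), q(q(m)))

Decompose h/3: h(zero, R, zero) = h(zero, g(L), zero),  h(Z, V, L) = h(V, R, 2),  q(q(m)) = q(q(m)).
Decompose h/3: zero = zero,  R = g(L),  zero = zero.
Delete trivial equation zero = zero.
Bind R := g(L); substituting into the one remaining equation that mentions R gives: h(Z, V, L) = h(V, g(L), 2).
Delete trivial equation zero = zero.
Decompose h/3: Z = V,  V = g(L),  L = 2.
Bind Z := V; no other remaining equation mentions Z.
Bind V := g(L); no other remaining equation mentions V. Substituting into the earlier binding gives Z := g(L).
Bind L := 2; no other remaining equation mentions L. Substituting into the earlier bindings gives R := g(2), Z := g(2), V := g(2).
Delete trivial equation q(q(m)) = q(q(m)).
Applying the MGU to either side gives h(h(zero, g(2), zero), h(g(2), g(2), 2), q(q(m))).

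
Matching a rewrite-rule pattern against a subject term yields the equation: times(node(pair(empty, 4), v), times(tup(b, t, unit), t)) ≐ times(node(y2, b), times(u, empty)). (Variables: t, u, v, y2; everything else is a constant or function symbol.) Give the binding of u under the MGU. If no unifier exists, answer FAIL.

Decompose times/2: node(pair(empty, 4), v) ≐ node(y2, b),  times(tup(b, t, unit), t) ≐ times(u, empty).
Decompose node/2: pair(empty, 4) ≐ y2,  v ≐ b.
Bind y2 := pair(empty, 4); no other remaining equation mentions y2.
Bind v := b; no other remaining equation mentions v.
Decompose times/2: tup(b, t, unit) ≐ u,  t ≐ empty.
Bind u := tup(b, t, unit); no other remaining equation mentions u.
Bind t := empty. Substituting into the earlier binding gives u := tup(b, empty, unit).
MGU = { y2 ↦ pair(empty, 4), v ↦ b, u ↦ tup(b, empty, unit), t ↦ empty }, so u ↦ tup(b, empty, unit).

tup(b, empty, unit)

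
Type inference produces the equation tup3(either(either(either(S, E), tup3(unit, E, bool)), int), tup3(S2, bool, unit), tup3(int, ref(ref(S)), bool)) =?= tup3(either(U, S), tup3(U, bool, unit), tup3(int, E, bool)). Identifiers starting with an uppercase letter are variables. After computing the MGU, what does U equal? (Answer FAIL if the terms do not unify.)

either(either(int, ref(ref(int))), tup3(unit, ref(ref(int)), bool))

Decompose tup3/3: either(either(either(S, E), tup3(unit, E, bool)), int) =?= either(U, S),  tup3(S2, bool, unit) =?= tup3(U, bool, unit),  tup3(int, ref(ref(S)), bool) =?= tup3(int, E, bool).
Decompose either/2: either(either(S, E), tup3(unit, E, bool)) =?= U,  int =?= S.
Bind U := either(either(S, E), tup3(unit, E, bool)); substituting into the one remaining equation that mentions U gives: tup3(S2, bool, unit) =?= tup3(either(either(S, E), tup3(unit, E, bool)), bool, unit).
Bind S := int; substituting into the remaining equations gives: tup3(S2, bool, unit) =?= tup3(either(either(int, E), tup3(unit, E, bool)), bool, unit),  tup3(int, ref(ref(int)), bool) =?= tup3(int, E, bool). Substituting into the earlier binding gives U := either(either(int, E), tup3(unit, E, bool)).
Decompose tup3/3: S2 =?= either(either(int, E), tup3(unit, E, bool)),  bool =?= bool,  unit =?= unit.
Bind S2 := either(either(int, E), tup3(unit, E, bool)); no other remaining equation mentions S2.
Delete trivial equation bool =?= bool.
Delete trivial equation unit =?= unit.
Decompose tup3/3: int =?= int,  ref(ref(int)) =?= E,  bool =?= bool.
Delete trivial equation int =?= int.
Bind E := ref(ref(int)); no other remaining equation mentions E. Substituting into the earlier bindings gives U := either(either(int, ref(ref(int))), tup3(unit, ref(ref(int)), bool)), S2 := either(either(int, ref(ref(int))), tup3(unit, ref(ref(int)), bool)).
Delete trivial equation bool =?= bool.
MGU = { U ↦ either(either(int, ref(ref(int))), tup3(unit, ref(ref(int)), bool)), S ↦ int, S2 ↦ either(either(int, ref(ref(int))), tup3(unit, ref(ref(int)), bool)), E ↦ ref(ref(int)) }, so U ↦ either(either(int, ref(ref(int))), tup3(unit, ref(ref(int)), bool)).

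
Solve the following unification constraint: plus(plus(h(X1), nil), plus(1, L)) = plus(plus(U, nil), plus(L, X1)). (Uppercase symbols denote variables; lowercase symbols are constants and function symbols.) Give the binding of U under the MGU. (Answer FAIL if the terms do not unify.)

Decompose plus/2: plus(h(X1), nil) = plus(U, nil),  plus(1, L) = plus(L, X1).
Decompose plus/2: h(X1) = U,  nil = nil.
Bind U := h(X1); no other remaining equation mentions U.
Delete trivial equation nil = nil.
Decompose plus/2: 1 = L,  L = X1.
Bind L := 1; substituting into the remaining equation gives: 1 = X1.
Bind X1 := 1. Substituting into the earlier binding gives U := h(1).
MGU = { U := h(1), L := 1, X1 := 1 }, so U := h(1).

h(1)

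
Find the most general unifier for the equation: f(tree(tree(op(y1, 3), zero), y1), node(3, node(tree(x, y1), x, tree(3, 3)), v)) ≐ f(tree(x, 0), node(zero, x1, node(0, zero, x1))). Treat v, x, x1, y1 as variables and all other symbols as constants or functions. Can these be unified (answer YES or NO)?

Decompose f/2: tree(tree(op(y1, 3), zero), y1) ≐ tree(x, 0),  node(3, node(tree(x, y1), x, tree(3, 3)), v) ≐ node(zero, x1, node(0, zero, x1)).
Decompose tree/2: tree(op(y1, 3), zero) ≐ x,  y1 ≐ 0.
Bind x := tree(op(y1, 3), zero); substituting into the one remaining equation that mentions x gives: node(3, node(tree(tree(op(y1, 3), zero), y1), tree(op(y1, 3), zero), tree(3, 3)), v) ≐ node(zero, x1, node(0, zero, x1)).
Bind y1 := 0; substituting into the remaining equation gives: node(3, node(tree(tree(op(0, 3), zero), 0), tree(op(0, 3), zero), tree(3, 3)), v) ≐ node(zero, x1, node(0, zero, x1)). Substituting into the earlier binding gives x := tree(op(0, 3), zero).
Decompose node/3: 3 ≐ zero,  node(tree(tree(op(0, 3), zero), 0), tree(op(0, 3), zero), tree(3, 3)) ≐ x1,  v ≐ node(0, zero, x1).
Clash: constants 3 and zero differ; no unifier exists.

NO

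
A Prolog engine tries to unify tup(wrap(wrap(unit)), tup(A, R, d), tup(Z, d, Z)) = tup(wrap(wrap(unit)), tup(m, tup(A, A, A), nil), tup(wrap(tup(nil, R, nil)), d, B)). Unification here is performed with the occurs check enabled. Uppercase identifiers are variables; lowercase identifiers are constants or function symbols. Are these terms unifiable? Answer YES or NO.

NO

Decompose tup/3: wrap(wrap(unit)) = wrap(wrap(unit)),  tup(A, R, d) = tup(m, tup(A, A, A), nil),  tup(Z, d, Z) = tup(wrap(tup(nil, R, nil)), d, B).
Delete trivial equation wrap(wrap(unit)) = wrap(wrap(unit)).
Decompose tup/3: A = m,  R = tup(A, A, A),  d = nil.
Bind A := m; substituting into the one remaining equation that mentions A gives: R = tup(m, m, m).
Bind R := tup(m, m, m); substituting into the one remaining equation that mentions R gives: tup(Z, d, Z) = tup(wrap(tup(nil, tup(m, m, m), nil)), d, B).
Clash: constants d and nil differ; no unifier exists.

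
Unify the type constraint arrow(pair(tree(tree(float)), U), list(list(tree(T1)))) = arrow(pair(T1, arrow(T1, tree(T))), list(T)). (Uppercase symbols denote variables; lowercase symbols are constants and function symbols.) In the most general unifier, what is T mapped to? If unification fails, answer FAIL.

list(tree(tree(tree(float))))

Decompose arrow/2: pair(tree(tree(float)), U) = pair(T1, arrow(T1, tree(T))),  list(list(tree(T1))) = list(T).
Decompose pair/2: tree(tree(float)) = T1,  U = arrow(T1, tree(T)).
Bind T1 := tree(tree(float)); substituting into the remaining equations gives: U = arrow(tree(tree(float)), tree(T)),  list(list(tree(tree(tree(float))))) = list(T).
Bind U := arrow(tree(tree(float)), tree(T)); no other remaining equation mentions U.
Decompose list/1: list(tree(tree(tree(float)))) = T.
Bind T := list(tree(tree(tree(float)))). Substituting into the earlier binding gives U := arrow(tree(tree(float)), tree(list(tree(tree(tree(float)))))).
MGU = { T1 ↦ tree(tree(float)), U ↦ arrow(tree(tree(float)), tree(list(tree(tree(tree(float)))))), T ↦ list(tree(tree(tree(float)))) }, so T ↦ list(tree(tree(tree(float)))).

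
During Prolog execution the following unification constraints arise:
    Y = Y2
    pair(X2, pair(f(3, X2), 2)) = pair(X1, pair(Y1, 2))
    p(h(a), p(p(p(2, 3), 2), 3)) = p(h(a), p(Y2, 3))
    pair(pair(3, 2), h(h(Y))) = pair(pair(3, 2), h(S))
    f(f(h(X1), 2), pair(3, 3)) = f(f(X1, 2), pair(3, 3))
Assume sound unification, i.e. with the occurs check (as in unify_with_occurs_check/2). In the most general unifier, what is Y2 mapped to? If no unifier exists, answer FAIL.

Bind Y := Y2; substituting into the one remaining equation that mentions Y gives: pair(pair(3, 2), h(h(Y2))) = pair(pair(3, 2), h(S)).
Decompose pair/2: X2 = X1,  pair(f(3, X2), 2) = pair(Y1, 2).
Bind X2 := X1; substituting into the one remaining equation that mentions X2 gives: pair(f(3, X1), 2) = pair(Y1, 2).
Decompose pair/2: f(3, X1) = Y1,  2 = 2.
Bind Y1 := f(3, X1); no other remaining equation mentions Y1.
Delete trivial equation 2 = 2.
Decompose p/2: h(a) = h(a),  p(p(p(2, 3), 2), 3) = p(Y2, 3).
Delete trivial equation h(a) = h(a).
Decompose p/2: p(p(2, 3), 2) = Y2,  3 = 3.
Bind Y2 := p(p(2, 3), 2); substituting into the one remaining equation that mentions Y2 gives: pair(pair(3, 2), h(h(p(p(2, 3), 2)))) = pair(pair(3, 2), h(S)). Substituting into the earlier binding gives Y := p(p(2, 3), 2).
Delete trivial equation 3 = 3.
Decompose pair/2: pair(3, 2) = pair(3, 2),  h(h(p(p(2, 3), 2))) = h(S).
Delete trivial equation pair(3, 2) = pair(3, 2).
Decompose h/1: h(p(p(2, 3), 2)) = S.
Bind S := h(p(p(2, 3), 2)); no other remaining equation mentions S.
Decompose f/2: f(h(X1), 2) = f(X1, 2),  pair(3, 3) = pair(3, 3).
Decompose f/2: h(X1) = X1,  2 = 2.
Occurs check fails: X1 occurs in h(X1); the equation X1 = h(X1) has no finite solution.

FAIL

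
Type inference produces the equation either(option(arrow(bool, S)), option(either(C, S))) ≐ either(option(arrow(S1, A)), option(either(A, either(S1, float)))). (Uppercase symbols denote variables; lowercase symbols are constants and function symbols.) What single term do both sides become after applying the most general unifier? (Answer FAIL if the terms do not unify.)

either(option(arrow(bool, either(bool, float))), option(either(either(bool, float), either(bool, float))))

Decompose either/2: option(arrow(bool, S)) ≐ option(arrow(S1, A)),  option(either(C, S)) ≐ option(either(A, either(S1, float))).
Decompose option/1: arrow(bool, S) ≐ arrow(S1, A).
Decompose arrow/2: bool ≐ S1,  S ≐ A.
Bind S1 := bool; substituting into the one remaining equation that mentions S1 gives: option(either(C, S)) ≐ option(either(A, either(bool, float))).
Bind S := A; substituting into the remaining equation gives: option(either(C, A)) ≐ option(either(A, either(bool, float))).
Decompose option/1: either(C, A) ≐ either(A, either(bool, float)).
Decompose either/2: C ≐ A,  A ≐ either(bool, float).
Bind C := A; no other remaining equation mentions C.
Bind A := either(bool, float). Substituting into the earlier bindings gives S := either(bool, float), C := either(bool, float).
Applying the MGU to either side gives either(option(arrow(bool, either(bool, float))), option(either(either(bool, float), either(bool, float)))).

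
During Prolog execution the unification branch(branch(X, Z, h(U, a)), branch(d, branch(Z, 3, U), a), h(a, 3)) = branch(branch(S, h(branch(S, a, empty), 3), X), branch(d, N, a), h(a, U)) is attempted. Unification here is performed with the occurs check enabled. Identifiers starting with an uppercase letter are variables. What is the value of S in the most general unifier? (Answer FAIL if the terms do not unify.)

Decompose branch/3: branch(X, Z, h(U, a)) = branch(S, h(branch(S, a, empty), 3), X),  branch(d, branch(Z, 3, U), a) = branch(d, N, a),  h(a, 3) = h(a, U).
Decompose branch/3: X = S,  Z = h(branch(S, a, empty), 3),  h(U, a) = X.
Bind X := S; substituting into the one remaining equation that mentions X gives: h(U, a) = S.
Bind Z := h(branch(S, a, empty), 3); substituting into the one remaining equation that mentions Z gives: branch(d, branch(h(branch(S, a, empty), 3), 3, U), a) = branch(d, N, a).
Bind S := h(U, a); substituting into the one remaining equation that mentions S gives: branch(d, branch(h(branch(h(U, a), a, empty), 3), 3, U), a) = branch(d, N, a). Substituting into the earlier bindings gives X := h(U, a), Z := h(branch(h(U, a), a, empty), 3).
Decompose branch/3: d = d,  branch(h(branch(h(U, a), a, empty), 3), 3, U) = N,  a = a.
Delete trivial equation d = d.
Bind N := branch(h(branch(h(U, a), a, empty), 3), 3, U); no other remaining equation mentions N.
Delete trivial equation a = a.
Decompose h/2: a = a,  3 = U.
Delete trivial equation a = a.
Bind U := 3. Substituting into the earlier bindings gives X := h(3, a), Z := h(branch(h(3, a), a, empty), 3), S := h(3, a), N := branch(h(branch(h(3, a), a, empty), 3), 3, 3).
MGU = { X -> h(3, a), Z -> h(branch(h(3, a), a, empty), 3), S -> h(3, a), N -> branch(h(branch(h(3, a), a, empty), 3), 3, 3), U -> 3 }, so S -> h(3, a).

h(3, a)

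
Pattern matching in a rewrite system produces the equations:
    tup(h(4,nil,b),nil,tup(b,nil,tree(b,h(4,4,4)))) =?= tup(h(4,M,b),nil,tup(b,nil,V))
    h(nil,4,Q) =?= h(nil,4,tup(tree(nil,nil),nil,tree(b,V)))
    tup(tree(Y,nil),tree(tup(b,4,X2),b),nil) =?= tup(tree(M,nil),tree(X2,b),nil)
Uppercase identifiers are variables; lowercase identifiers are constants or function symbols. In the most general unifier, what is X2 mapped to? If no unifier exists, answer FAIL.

Decompose tup/3: h(4,nil,b) =?= h(4,M,b),  nil =?= nil,  tup(b,nil,tree(b,h(4,4,4))) =?= tup(b,nil,V).
Decompose h/3: 4 =?= 4,  nil =?= M,  b =?= b.
Delete trivial equation 4 =?= 4.
Bind M := nil; substituting into the one remaining equation that mentions M gives: tup(tree(Y,nil),tree(tup(b,4,X2),b),nil) =?= tup(tree(nil,nil),tree(X2,b),nil).
Delete trivial equation b =?= b.
Delete trivial equation nil =?= nil.
Decompose tup/3: b =?= b,  nil =?= nil,  tree(b,h(4,4,4)) =?= V.
Delete trivial equation b =?= b.
Delete trivial equation nil =?= nil.
Bind V := tree(b,h(4,4,4)); substituting into the one remaining equation that mentions V gives: h(nil,4,Q) =?= h(nil,4,tup(tree(nil,nil),nil,tree(b,tree(b,h(4,4,4))))).
Decompose h/3: nil =?= nil,  4 =?= 4,  Q =?= tup(tree(nil,nil),nil,tree(b,tree(b,h(4,4,4)))).
Delete trivial equation nil =?= nil.
Delete trivial equation 4 =?= 4.
Bind Q := tup(tree(nil,nil),nil,tree(b,tree(b,h(4,4,4)))); no other remaining equation mentions Q.
Decompose tup/3: tree(Y,nil) =?= tree(nil,nil),  tree(tup(b,4,X2),b) =?= tree(X2,b),  nil =?= nil.
Decompose tree/2: Y =?= nil,  nil =?= nil.
Bind Y := nil; no other remaining equation mentions Y.
Delete trivial equation nil =?= nil.
Decompose tree/2: tup(b,4,X2) =?= X2,  b =?= b.
Occurs check fails: X2 occurs in tup(b,4,X2); the equation X2 =?= tup(b,4,X2) has no finite solution.

FAIL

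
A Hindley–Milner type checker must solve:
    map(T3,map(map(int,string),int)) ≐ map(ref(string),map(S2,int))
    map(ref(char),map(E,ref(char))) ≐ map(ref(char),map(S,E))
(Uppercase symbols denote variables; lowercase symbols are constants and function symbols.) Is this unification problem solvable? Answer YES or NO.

YES

Decompose map/2: T3 ≐ ref(string),  map(map(int,string),int) ≐ map(S2,int).
Bind T3 := ref(string); no other remaining equation mentions T3.
Decompose map/2: map(int,string) ≐ S2,  int ≐ int.
Bind S2 := map(int,string); no other remaining equation mentions S2.
Delete trivial equation int ≐ int.
Decompose map/2: ref(char) ≐ ref(char),  map(E,ref(char)) ≐ map(S,E).
Delete trivial equation ref(char) ≐ ref(char).
Decompose map/2: E ≐ S,  ref(char) ≐ E.
Bind E := S; substituting into the remaining equation gives: ref(char) ≐ S.
Bind S := ref(char). Substituting into the earlier binding gives E := ref(char).
No equations remain and no clash or occurs-check failure arose, so a unifier exists.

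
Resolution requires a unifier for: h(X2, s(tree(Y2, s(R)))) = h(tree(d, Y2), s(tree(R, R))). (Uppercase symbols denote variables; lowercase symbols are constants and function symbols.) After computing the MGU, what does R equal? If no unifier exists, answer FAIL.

FAIL

Decompose h/2: X2 = tree(d, Y2),  s(tree(Y2, s(R))) = s(tree(R, R)).
Bind X2 := tree(d, Y2); no other remaining equation mentions X2.
Decompose s/1: tree(Y2, s(R)) = tree(R, R).
Decompose tree/2: Y2 = R,  s(R) = R.
Bind Y2 := R; no other remaining equation mentions Y2. Substituting into the earlier binding gives X2 := tree(d, R).
Occurs check fails: R occurs in s(R); the equation R = s(R) has no finite solution.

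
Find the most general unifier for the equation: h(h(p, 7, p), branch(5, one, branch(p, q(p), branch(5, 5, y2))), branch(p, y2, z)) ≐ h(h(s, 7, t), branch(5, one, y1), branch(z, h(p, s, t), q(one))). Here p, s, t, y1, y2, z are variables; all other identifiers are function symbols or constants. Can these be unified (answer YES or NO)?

YES

Decompose h/3: h(p, 7, p) ≐ h(s, 7, t),  branch(5, one, branch(p, q(p), branch(5, 5, y2))) ≐ branch(5, one, y1),  branch(p, y2, z) ≐ branch(z, h(p, s, t), q(one)).
Decompose h/3: p ≐ s,  7 ≐ 7,  p ≐ t.
Bind p := s; substituting into the 3 remaining equations that mention p gives: s ≐ t,  branch(5, one, branch(s, q(s), branch(5, 5, y2))) ≐ branch(5, one, y1),  branch(s, y2, z) ≐ branch(z, h(s, s, t), q(one)).
Delete trivial equation 7 ≐ 7.
Bind s := t; substituting into the remaining equations gives: branch(5, one, branch(t, q(t), branch(5, 5, y2))) ≐ branch(5, one, y1),  branch(t, y2, z) ≐ branch(z, h(t, t, t), q(one)). Substituting into the earlier binding gives p := t.
Decompose branch/3: 5 ≐ 5,  one ≐ one,  branch(t, q(t), branch(5, 5, y2)) ≐ y1.
Delete trivial equation 5 ≐ 5.
Delete trivial equation one ≐ one.
Bind y1 := branch(t, q(t), branch(5, 5, y2)); no other remaining equation mentions y1.
Decompose branch/3: t ≐ z,  y2 ≐ h(t, t, t),  z ≐ q(one).
Bind t := z; substituting into the one remaining equation that mentions t gives: y2 ≐ h(z, z, z). Substituting into the earlier bindings gives p := z, s := z, y1 := branch(z, q(z), branch(5, 5, y2)).
Bind y2 := h(z, z, z); no other remaining equation mentions y2. Substituting into the earlier binding gives y1 := branch(z, q(z), branch(5, 5, h(z, z, z))).
Bind z := q(one). Substituting into the earlier bindings gives p := q(one), s := q(one), y1 := branch(q(one), q(q(one)), branch(5, 5, h(q(one), q(one), q(one)))), t := q(one), y2 := h(q(one), q(one), q(one)).
No equations remain and no clash or occurs-check failure arose, so a unifier exists.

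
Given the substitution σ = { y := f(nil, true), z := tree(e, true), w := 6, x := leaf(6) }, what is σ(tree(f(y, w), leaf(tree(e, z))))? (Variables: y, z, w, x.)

Replace each occurrence of y with f(nil, true).
Replace each occurrence of z with tree(e, true).
Replace each occurrence of w with 6.
Result: tree(f(f(nil, true), 6), leaf(tree(e, tree(e, true)))).

tree(f(f(nil, true), 6), leaf(tree(e, tree(e, true))))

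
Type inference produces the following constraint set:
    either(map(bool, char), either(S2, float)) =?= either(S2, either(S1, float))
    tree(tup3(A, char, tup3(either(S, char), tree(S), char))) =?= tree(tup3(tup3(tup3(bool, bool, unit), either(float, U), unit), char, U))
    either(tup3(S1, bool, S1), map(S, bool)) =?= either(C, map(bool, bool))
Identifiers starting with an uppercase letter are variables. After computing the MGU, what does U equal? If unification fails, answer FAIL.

tup3(either(bool, char), tree(bool), char)

Decompose either/2: map(bool, char) =?= S2,  either(S2, float) =?= either(S1, float).
Bind S2 := map(bool, char); substituting into the one remaining equation that mentions S2 gives: either(map(bool, char), float) =?= either(S1, float).
Decompose either/2: map(bool, char) =?= S1,  float =?= float.
Bind S1 := map(bool, char); substituting into the one remaining equation that mentions S1 gives: either(tup3(map(bool, char), bool, map(bool, char)), map(S, bool)) =?= either(C, map(bool, bool)).
Delete trivial equation float =?= float.
Decompose tree/1: tup3(A, char, tup3(either(S, char), tree(S), char)) =?= tup3(tup3(tup3(bool, bool, unit), either(float, U), unit), char, U).
Decompose tup3/3: A =?= tup3(tup3(bool, bool, unit), either(float, U), unit),  char =?= char,  tup3(either(S, char), tree(S), char) =?= U.
Bind A := tup3(tup3(bool, bool, unit), either(float, U), unit); no other remaining equation mentions A.
Delete trivial equation char =?= char.
Bind U := tup3(either(S, char), tree(S), char); no other remaining equation mentions U. Substituting into the earlier binding gives A := tup3(tup3(bool, bool, unit), either(float, tup3(either(S, char), tree(S), char)), unit).
Decompose either/2: tup3(map(bool, char), bool, map(bool, char)) =?= C,  map(S, bool) =?= map(bool, bool).
Bind C := tup3(map(bool, char), bool, map(bool, char)); no other remaining equation mentions C.
Decompose map/2: S =?= bool,  bool =?= bool.
Bind S := bool; no other remaining equation mentions S. Substituting into the earlier bindings gives A := tup3(tup3(bool, bool, unit), either(float, tup3(either(bool, char), tree(bool), char)), unit), U := tup3(either(bool, char), tree(bool), char).
Delete trivial equation bool =?= bool.
MGU = { S2 := map(bool, char), S1 := map(bool, char), A := tup3(tup3(bool, bool, unit), either(float, tup3(either(bool, char), tree(bool), char)), unit), U := tup3(either(bool, char), tree(bool), char), C := tup3(map(bool, char), bool, map(bool, char)), S := bool }, so U := tup3(either(bool, char), tree(bool), char).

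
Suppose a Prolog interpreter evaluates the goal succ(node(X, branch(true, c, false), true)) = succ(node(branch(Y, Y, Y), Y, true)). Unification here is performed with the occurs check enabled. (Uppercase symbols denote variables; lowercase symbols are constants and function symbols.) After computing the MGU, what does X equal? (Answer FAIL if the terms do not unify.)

Decompose succ/1: node(X, branch(true, c, false), true) = node(branch(Y, Y, Y), Y, true).
Decompose node/3: X = branch(Y, Y, Y),  branch(true, c, false) = Y,  true = true.
Bind X := branch(Y, Y, Y); no other remaining equation mentions X.
Bind Y := branch(true, c, false); no other remaining equation mentions Y. Substituting into the earlier binding gives X := branch(branch(true, c, false), branch(true, c, false), branch(true, c, false)).
Delete trivial equation true = true.
MGU = { X -> branch(branch(true, c, false), branch(true, c, false), branch(true, c, false)), Y -> branch(true, c, false) }, so X -> branch(branch(true, c, false), branch(true, c, false), branch(true, c, false)).

branch(branch(true, c, false), branch(true, c, false), branch(true, c, false))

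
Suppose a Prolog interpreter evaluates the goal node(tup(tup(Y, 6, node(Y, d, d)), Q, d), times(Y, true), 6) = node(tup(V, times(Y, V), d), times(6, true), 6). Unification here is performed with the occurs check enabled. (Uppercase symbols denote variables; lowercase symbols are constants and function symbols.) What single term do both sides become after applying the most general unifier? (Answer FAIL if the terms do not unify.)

node(tup(tup(6, 6, node(6, d, d)), times(6, tup(6, 6, node(6, d, d))), d), times(6, true), 6)

Decompose node/3: tup(tup(Y, 6, node(Y, d, d)), Q, d) = tup(V, times(Y, V), d),  times(Y, true) = times(6, true),  6 = 6.
Decompose tup/3: tup(Y, 6, node(Y, d, d)) = V,  Q = times(Y, V),  d = d.
Bind V := tup(Y, 6, node(Y, d, d)); substituting into the one remaining equation that mentions V gives: Q = times(Y, tup(Y, 6, node(Y, d, d))).
Bind Q := times(Y, tup(Y, 6, node(Y, d, d))); no other remaining equation mentions Q.
Delete trivial equation d = d.
Decompose times/2: Y = 6,  true = true.
Bind Y := 6; no other remaining equation mentions Y. Substituting into the earlier bindings gives V := tup(6, 6, node(6, d, d)), Q := times(6, tup(6, 6, node(6, d, d))).
Delete trivial equation true = true.
Delete trivial equation 6 = 6.
Applying the MGU to either side gives node(tup(tup(6, 6, node(6, d, d)), times(6, tup(6, 6, node(6, d, d))), d), times(6, true), 6).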